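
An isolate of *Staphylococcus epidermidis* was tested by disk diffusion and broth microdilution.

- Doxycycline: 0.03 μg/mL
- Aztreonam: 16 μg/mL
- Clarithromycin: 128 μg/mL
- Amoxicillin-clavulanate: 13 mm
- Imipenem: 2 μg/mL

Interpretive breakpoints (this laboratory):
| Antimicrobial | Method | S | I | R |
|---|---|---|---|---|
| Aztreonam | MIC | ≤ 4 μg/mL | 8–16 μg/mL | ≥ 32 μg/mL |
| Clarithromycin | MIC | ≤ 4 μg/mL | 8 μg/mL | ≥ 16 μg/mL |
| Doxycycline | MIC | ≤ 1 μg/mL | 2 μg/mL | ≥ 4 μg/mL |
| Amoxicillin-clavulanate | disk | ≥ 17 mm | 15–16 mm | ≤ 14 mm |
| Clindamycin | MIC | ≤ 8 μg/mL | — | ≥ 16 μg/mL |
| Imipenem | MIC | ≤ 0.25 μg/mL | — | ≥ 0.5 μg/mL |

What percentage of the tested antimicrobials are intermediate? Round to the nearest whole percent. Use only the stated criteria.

Doxycycline: 0.03 μg/mL is ≤ 1 μg/mL — Susceptible
Aztreonam 16 μg/mL: in 8–16 μg/mL ⇒ Intermediate
Clarithromycin 128 μg/mL: ≥ 16 μg/mL ⇒ resistant
Amoxicillin-clavulanate 13 mm: ≤ 14 mm → resistant
Imipenem (2 μg/mL) ≥ 0.5 μg/mL → resistant
Intermediate: 1/5

20%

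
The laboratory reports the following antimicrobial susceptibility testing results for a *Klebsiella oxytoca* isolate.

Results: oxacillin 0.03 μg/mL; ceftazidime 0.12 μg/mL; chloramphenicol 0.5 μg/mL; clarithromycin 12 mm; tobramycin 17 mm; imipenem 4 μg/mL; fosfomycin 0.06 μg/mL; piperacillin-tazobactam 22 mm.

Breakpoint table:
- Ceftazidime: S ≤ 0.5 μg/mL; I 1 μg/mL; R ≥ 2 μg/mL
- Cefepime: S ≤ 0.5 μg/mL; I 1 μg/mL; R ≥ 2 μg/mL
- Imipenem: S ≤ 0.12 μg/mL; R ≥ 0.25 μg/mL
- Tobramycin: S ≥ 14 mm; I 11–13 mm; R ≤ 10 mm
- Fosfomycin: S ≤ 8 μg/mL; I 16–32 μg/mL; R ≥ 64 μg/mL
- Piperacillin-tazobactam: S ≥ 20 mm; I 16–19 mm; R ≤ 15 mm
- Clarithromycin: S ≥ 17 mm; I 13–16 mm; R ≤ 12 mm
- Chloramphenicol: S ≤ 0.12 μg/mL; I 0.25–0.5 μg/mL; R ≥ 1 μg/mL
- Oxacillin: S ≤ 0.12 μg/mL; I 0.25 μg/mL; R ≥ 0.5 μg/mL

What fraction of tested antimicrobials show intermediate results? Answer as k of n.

1 of 8

Oxacillin: 0.03 μg/mL is ≤ 0.12 μg/mL → Susceptible
Ceftazidime: 0.12 μg/mL is ≤ 0.5 μg/mL → S
Chloramphenicol 0.5 μg/mL: in 0.25–0.5 μg/mL — I
Clarithromycin: 12 mm is ≤ 12 mm → resistant
Tobramycin: 17 mm is ≥ 14 mm ⇒ susceptible
Imipenem (4 μg/mL) ≥ 0.25 μg/mL → resistant
Fosfomycin 0.06 μg/mL: ≤ 8 μg/mL → Susceptible
Piperacillin-tazobactam 22 mm: ≥ 20 mm ⇒ Susceptible
Intermediate: 1/8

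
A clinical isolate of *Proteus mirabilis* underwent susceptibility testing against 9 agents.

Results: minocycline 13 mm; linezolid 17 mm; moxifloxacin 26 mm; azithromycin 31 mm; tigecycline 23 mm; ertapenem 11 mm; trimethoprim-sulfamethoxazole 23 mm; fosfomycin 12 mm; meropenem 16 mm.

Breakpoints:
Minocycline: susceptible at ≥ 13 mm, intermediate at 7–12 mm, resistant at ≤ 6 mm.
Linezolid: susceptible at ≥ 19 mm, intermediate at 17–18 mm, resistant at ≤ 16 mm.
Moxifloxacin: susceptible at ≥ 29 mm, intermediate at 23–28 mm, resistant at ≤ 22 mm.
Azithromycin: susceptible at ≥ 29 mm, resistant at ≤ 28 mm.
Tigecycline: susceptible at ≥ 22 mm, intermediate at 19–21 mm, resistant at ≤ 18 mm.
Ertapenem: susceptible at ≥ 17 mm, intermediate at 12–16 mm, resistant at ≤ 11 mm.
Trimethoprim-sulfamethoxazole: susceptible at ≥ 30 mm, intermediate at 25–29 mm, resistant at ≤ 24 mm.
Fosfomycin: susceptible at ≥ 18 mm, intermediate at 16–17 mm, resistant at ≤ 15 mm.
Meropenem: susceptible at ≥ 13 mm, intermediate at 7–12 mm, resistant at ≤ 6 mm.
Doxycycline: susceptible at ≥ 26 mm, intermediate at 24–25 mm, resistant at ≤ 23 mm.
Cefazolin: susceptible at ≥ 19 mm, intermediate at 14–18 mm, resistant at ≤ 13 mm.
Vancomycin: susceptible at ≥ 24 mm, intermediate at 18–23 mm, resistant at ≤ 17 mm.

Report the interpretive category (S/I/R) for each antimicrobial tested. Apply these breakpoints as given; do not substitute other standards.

S, I, I, S, S, R, R, R, S

Minocycline (13 mm) ≥ 13 mm — S
Linezolid 17 mm: in 17–18 mm ⇒ Intermediate
Moxifloxacin (26 mm) in 23–28 mm ⇒ I
Azithromycin (31 mm) ≥ 29 mm ⇒ S
Tigecycline: 23 mm is ≥ 22 mm ⇒ susceptible
Ertapenem: 11 mm is ≤ 11 mm ⇒ R
Trimethoprim-sulfamethoxazole 23 mm: ≤ 24 mm — resistant
Fosfomycin 12 mm: ≤ 15 mm ⇒ Resistant
Meropenem (16 mm) ≥ 13 mm → S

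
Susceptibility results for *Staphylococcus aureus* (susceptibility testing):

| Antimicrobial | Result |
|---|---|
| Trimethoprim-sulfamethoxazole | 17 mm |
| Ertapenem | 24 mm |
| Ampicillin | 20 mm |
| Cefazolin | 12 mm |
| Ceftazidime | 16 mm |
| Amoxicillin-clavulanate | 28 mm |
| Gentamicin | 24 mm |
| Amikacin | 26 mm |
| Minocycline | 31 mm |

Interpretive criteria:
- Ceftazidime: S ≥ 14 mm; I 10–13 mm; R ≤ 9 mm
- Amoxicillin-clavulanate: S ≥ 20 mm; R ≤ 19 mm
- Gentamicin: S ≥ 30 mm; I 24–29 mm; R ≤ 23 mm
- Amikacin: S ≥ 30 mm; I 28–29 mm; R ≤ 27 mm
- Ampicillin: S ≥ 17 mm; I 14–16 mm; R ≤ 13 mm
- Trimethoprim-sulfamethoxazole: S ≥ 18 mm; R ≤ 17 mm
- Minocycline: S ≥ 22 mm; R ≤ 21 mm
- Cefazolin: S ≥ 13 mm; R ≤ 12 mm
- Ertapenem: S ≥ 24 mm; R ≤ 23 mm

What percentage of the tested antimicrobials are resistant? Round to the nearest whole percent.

Trimethoprim-sulfamethoxazole (17 mm) ≤ 17 mm — Resistant
Ertapenem 24 mm: ≥ 24 mm — susceptible
Ampicillin 20 mm: ≥ 17 mm — Susceptible
Cefazolin 12 mm: ≤ 12 mm ⇒ R
Ceftazidime (16 mm) ≥ 14 mm ⇒ susceptible
Amoxicillin-clavulanate (28 mm) ≥ 20 mm ⇒ susceptible
Gentamicin (24 mm) in 24–29 mm → Intermediate
Amikacin 26 mm: ≤ 27 mm ⇒ resistant
Minocycline 31 mm: ≥ 22 mm → Susceptible
Resistant: 3/9

33%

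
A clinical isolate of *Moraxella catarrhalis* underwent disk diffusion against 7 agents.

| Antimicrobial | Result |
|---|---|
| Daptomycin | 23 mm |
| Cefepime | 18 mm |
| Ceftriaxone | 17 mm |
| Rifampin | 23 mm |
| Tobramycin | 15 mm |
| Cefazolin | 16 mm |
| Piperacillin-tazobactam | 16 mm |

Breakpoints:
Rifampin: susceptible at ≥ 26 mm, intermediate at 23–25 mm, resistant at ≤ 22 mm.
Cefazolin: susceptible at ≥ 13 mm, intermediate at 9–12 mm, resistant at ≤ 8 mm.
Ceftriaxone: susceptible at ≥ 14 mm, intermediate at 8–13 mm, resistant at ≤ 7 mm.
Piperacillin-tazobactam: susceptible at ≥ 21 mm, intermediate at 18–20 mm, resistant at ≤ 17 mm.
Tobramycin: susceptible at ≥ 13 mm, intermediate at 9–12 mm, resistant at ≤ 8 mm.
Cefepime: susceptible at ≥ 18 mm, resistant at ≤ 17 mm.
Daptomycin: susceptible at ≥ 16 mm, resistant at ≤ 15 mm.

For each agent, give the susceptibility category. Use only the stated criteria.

S, S, S, I, S, S, R

Daptomycin 23 mm: ≥ 16 mm → Susceptible
Cefepime (18 mm) ≥ 18 mm → Susceptible
Ceftriaxone (17 mm) ≥ 14 mm — S
Rifampin (23 mm) in 23–25 mm → Intermediate
Tobramycin (15 mm) ≥ 13 mm → Susceptible
Cefazolin (16 mm) ≥ 13 mm — Susceptible
Piperacillin-tazobactam (16 mm) ≤ 17 mm ⇒ resistant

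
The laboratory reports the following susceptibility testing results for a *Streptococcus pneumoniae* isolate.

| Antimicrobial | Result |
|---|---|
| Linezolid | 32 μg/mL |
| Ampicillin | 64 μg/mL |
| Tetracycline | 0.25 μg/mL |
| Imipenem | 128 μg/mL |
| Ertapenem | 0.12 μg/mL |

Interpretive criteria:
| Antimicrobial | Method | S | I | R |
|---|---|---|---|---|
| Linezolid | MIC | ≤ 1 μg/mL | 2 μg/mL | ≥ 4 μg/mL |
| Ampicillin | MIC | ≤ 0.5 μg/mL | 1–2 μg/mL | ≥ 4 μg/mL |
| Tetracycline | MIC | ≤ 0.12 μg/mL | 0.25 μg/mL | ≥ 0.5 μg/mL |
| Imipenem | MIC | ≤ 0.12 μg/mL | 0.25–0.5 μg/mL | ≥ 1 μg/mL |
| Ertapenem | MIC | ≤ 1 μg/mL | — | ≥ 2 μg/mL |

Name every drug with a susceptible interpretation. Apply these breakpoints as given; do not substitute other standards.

ertapenem

Linezolid (32 μg/mL) ≥ 4 μg/mL ⇒ resistant
Ampicillin: 64 μg/mL is ≥ 4 μg/mL → R
Tetracycline: 0.25 μg/mL is = 0.25 μg/mL → I
Imipenem 128 μg/mL: ≥ 1 μg/mL ⇒ Resistant
Ertapenem: 0.12 μg/mL is ≤ 1 μg/mL ⇒ S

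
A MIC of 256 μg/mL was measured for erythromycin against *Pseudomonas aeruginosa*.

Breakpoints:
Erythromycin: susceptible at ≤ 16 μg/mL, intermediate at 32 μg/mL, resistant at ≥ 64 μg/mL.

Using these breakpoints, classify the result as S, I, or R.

Erythromycin 256 μg/mL: ≥ 64 μg/mL ⇒ R

Resistant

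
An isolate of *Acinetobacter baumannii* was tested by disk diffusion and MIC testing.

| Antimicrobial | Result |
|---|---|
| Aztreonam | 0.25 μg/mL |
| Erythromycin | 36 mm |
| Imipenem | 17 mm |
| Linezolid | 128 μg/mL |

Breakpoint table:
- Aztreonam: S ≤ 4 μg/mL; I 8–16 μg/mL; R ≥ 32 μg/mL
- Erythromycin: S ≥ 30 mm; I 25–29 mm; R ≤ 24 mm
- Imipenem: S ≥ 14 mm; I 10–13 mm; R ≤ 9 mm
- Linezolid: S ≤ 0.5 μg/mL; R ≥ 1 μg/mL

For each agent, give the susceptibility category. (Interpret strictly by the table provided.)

Aztreonam: 0.25 μg/mL is ≤ 4 μg/mL ⇒ Susceptible
Erythromycin: 36 mm is ≥ 30 mm — S
Imipenem: 17 mm is ≥ 14 mm — Susceptible
Linezolid: 128 μg/mL is ≥ 1 μg/mL ⇒ resistant

S, S, S, R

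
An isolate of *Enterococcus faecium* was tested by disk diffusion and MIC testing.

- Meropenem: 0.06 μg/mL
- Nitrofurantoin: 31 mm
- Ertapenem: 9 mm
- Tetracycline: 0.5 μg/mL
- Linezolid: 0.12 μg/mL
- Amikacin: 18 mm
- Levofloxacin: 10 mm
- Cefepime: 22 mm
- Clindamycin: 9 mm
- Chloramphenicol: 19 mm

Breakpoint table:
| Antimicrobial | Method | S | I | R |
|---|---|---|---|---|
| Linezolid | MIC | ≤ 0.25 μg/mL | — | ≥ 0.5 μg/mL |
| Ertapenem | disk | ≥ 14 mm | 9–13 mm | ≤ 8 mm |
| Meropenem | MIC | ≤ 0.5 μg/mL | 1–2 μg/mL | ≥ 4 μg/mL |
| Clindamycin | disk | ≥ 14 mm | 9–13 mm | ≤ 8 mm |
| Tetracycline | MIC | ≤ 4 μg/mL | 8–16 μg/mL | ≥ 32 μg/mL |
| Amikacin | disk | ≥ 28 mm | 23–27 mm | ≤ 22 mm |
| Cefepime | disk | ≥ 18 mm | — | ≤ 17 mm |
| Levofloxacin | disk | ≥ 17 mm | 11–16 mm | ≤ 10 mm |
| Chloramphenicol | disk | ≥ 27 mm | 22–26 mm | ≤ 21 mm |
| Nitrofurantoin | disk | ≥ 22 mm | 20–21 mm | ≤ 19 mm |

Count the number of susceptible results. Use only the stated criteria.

5

Meropenem (0.06 μg/mL) ≤ 0.5 μg/mL ⇒ S
Nitrofurantoin (31 mm) ≥ 22 mm ⇒ Susceptible
Ertapenem: 9 mm is in 9–13 mm → I
Tetracycline (0.5 μg/mL) ≤ 4 μg/mL → S
Linezolid (0.12 μg/mL) ≤ 0.25 μg/mL — S
Amikacin (18 mm) ≤ 22 mm → R
Levofloxacin (10 mm) ≤ 10 mm ⇒ R
Cefepime: 22 mm is ≥ 18 mm → Susceptible
Clindamycin: 9 mm is in 9–13 mm — I
Chloramphenicol (19 mm) ≤ 21 mm — Resistant
Susceptible: 5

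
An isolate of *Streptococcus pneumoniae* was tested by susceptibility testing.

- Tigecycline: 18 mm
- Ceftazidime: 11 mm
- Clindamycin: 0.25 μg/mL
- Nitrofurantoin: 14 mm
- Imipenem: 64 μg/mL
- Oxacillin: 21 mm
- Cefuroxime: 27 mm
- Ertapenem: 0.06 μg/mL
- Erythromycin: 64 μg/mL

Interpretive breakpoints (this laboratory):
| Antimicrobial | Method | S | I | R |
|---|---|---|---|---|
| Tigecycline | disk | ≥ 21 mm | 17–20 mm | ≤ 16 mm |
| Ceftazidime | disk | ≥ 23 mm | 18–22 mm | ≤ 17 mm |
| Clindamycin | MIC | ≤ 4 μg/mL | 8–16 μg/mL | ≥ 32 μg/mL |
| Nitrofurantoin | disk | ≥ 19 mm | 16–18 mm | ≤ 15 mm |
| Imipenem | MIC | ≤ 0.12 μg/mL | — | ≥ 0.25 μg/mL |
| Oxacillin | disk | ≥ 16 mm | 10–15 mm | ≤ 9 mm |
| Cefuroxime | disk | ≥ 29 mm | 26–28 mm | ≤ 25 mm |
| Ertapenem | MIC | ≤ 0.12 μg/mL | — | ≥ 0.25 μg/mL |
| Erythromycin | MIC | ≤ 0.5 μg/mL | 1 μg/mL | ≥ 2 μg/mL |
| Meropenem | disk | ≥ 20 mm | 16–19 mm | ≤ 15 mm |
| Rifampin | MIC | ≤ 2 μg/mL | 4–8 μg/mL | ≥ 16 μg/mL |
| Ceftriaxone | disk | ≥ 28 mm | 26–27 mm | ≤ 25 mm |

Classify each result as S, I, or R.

I, R, S, R, R, S, I, S, R

Tigecycline 18 mm: in 17–20 mm ⇒ intermediate
Ceftazidime (11 mm) ≤ 17 mm — R
Clindamycin: 0.25 μg/mL is ≤ 4 μg/mL — Susceptible
Nitrofurantoin (14 mm) ≤ 15 mm → Resistant
Imipenem 64 μg/mL: ≥ 0.25 μg/mL ⇒ R
Oxacillin (21 mm) ≥ 16 mm ⇒ Susceptible
Cefuroxime: 27 mm is in 26–28 mm ⇒ intermediate
Ertapenem: 0.06 μg/mL is ≤ 0.12 μg/mL ⇒ susceptible
Erythromycin (64 μg/mL) ≥ 2 μg/mL — R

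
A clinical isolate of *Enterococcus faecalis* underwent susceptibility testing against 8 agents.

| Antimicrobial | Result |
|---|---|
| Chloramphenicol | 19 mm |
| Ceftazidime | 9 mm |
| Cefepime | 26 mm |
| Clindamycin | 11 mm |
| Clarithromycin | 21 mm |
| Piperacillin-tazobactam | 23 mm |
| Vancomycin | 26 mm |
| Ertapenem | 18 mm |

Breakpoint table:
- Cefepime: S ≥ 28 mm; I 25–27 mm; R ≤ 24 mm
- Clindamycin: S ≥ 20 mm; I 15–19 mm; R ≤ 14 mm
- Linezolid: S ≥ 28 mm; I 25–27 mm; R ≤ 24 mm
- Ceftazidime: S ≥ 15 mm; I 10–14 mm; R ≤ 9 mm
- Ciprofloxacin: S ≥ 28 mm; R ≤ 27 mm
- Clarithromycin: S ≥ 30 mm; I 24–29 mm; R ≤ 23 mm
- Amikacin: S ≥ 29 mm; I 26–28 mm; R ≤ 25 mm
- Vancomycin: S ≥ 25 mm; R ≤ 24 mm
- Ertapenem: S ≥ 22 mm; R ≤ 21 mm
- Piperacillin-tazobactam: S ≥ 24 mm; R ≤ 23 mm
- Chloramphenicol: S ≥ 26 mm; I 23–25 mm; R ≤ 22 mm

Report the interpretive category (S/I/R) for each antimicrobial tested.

Chloramphenicol: 19 mm is ≤ 22 mm ⇒ R
Ceftazidime (9 mm) ≤ 9 mm — resistant
Cefepime (26 mm) in 25–27 mm → I
Clindamycin (11 mm) ≤ 14 mm — resistant
Clarithromycin: 21 mm is ≤ 23 mm → resistant
Piperacillin-tazobactam (23 mm) ≤ 23 mm → resistant
Vancomycin: 26 mm is ≥ 25 mm ⇒ Susceptible
Ertapenem (18 mm) ≤ 21 mm — resistant

R, R, I, R, R, R, S, R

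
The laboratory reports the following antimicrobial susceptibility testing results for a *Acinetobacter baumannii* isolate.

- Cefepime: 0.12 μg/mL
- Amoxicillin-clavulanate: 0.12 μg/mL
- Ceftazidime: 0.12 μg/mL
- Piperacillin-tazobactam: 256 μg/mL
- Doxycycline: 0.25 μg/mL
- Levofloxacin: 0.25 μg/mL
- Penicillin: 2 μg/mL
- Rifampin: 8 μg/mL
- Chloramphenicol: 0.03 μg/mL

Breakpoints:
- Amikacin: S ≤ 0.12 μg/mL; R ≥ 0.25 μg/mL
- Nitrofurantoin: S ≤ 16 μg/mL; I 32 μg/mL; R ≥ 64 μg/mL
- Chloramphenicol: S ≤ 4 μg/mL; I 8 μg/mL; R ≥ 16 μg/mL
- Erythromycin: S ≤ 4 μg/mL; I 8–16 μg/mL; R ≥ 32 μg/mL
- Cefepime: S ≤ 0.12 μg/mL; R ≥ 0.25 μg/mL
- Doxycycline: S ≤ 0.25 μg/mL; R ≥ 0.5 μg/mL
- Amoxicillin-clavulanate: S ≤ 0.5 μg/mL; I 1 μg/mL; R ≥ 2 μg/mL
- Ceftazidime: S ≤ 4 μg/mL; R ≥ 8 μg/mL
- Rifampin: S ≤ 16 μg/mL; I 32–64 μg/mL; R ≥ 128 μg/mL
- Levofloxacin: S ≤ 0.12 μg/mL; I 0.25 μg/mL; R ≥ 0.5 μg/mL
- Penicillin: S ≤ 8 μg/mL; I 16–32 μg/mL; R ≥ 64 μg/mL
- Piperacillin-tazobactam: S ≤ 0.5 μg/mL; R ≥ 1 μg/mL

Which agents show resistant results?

piperacillin-tazobactam

Cefepime 0.12 μg/mL: ≤ 0.12 μg/mL → S
Amoxicillin-clavulanate: 0.12 μg/mL is ≤ 0.5 μg/mL ⇒ susceptible
Ceftazidime 0.12 μg/mL: ≤ 4 μg/mL — S
Piperacillin-tazobactam: 256 μg/mL is ≥ 1 μg/mL → R
Doxycycline (0.25 μg/mL) ≤ 0.25 μg/mL → S
Levofloxacin 0.25 μg/mL: = 0.25 μg/mL — Intermediate
Penicillin (2 μg/mL) ≤ 8 μg/mL — S
Rifampin (8 μg/mL) ≤ 16 μg/mL → S
Chloramphenicol 0.03 μg/mL: ≤ 4 μg/mL ⇒ S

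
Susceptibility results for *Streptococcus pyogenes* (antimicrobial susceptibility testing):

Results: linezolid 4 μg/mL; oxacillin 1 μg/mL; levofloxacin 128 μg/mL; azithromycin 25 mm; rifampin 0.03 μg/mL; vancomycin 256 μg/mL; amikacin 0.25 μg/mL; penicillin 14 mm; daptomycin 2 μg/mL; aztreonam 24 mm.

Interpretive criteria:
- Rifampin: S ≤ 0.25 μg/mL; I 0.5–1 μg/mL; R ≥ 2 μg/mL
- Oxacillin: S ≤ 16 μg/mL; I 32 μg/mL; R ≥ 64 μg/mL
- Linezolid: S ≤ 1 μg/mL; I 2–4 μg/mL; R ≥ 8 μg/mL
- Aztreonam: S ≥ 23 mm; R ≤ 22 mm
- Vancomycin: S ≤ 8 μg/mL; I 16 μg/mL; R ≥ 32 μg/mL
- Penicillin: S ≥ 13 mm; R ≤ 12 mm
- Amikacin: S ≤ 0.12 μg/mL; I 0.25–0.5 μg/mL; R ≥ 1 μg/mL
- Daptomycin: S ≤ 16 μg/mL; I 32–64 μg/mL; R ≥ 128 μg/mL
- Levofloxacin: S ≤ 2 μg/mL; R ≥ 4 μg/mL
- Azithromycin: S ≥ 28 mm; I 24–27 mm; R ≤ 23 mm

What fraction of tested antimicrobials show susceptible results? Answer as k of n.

Linezolid: 4 μg/mL is in 2–4 μg/mL → intermediate
Oxacillin: 1 μg/mL is ≤ 16 μg/mL — S
Levofloxacin 128 μg/mL: ≥ 4 μg/mL — Resistant
Azithromycin (25 mm) in 24–27 mm → intermediate
Rifampin (0.03 μg/mL) ≤ 0.25 μg/mL → Susceptible
Vancomycin 256 μg/mL: ≥ 32 μg/mL ⇒ resistant
Amikacin 0.25 μg/mL: in 0.25–0.5 μg/mL ⇒ Intermediate
Penicillin (14 mm) ≥ 13 mm ⇒ susceptible
Daptomycin 2 μg/mL: ≤ 16 μg/mL ⇒ S
Aztreonam: 24 mm is ≥ 23 mm ⇒ S
Susceptible: 5/10

5 of 10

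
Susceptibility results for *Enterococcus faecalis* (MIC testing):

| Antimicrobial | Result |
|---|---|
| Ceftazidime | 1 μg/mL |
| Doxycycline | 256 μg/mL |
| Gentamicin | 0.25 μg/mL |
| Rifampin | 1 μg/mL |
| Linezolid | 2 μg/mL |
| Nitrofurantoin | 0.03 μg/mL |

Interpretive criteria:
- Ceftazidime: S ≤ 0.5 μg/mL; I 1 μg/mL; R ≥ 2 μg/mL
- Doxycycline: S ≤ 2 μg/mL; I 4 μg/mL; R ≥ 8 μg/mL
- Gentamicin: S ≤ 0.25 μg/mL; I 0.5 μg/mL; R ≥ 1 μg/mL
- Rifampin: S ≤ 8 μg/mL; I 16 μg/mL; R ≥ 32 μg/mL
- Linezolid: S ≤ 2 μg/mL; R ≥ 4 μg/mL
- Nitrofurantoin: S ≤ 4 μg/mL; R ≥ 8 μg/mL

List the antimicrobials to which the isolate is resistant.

Ceftazidime (1 μg/mL) = 1 μg/mL ⇒ intermediate
Doxycycline (256 μg/mL) ≥ 8 μg/mL ⇒ Resistant
Gentamicin: 0.25 μg/mL is ≤ 0.25 μg/mL — susceptible
Rifampin: 1 μg/mL is ≤ 8 μg/mL — Susceptible
Linezolid 2 μg/mL: ≤ 2 μg/mL → S
Nitrofurantoin: 0.03 μg/mL is ≤ 4 μg/mL → susceptible

doxycycline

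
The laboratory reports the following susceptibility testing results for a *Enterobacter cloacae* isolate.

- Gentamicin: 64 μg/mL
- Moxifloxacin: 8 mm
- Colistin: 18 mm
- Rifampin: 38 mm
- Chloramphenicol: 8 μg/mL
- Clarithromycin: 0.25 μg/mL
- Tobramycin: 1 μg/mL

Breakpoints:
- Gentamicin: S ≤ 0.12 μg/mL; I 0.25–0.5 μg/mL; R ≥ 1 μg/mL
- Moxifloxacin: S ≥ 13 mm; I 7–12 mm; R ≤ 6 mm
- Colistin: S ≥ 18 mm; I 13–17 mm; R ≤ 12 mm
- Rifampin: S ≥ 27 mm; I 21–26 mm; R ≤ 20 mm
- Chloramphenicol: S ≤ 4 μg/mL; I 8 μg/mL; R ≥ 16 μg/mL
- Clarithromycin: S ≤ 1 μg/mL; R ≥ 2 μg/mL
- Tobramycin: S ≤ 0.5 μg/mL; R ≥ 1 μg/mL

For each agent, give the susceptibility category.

R, I, S, S, I, S, R

Gentamicin 64 μg/mL: ≥ 1 μg/mL → resistant
Moxifloxacin (8 mm) in 7–12 mm — I
Colistin: 18 mm is ≥ 18 mm — S
Rifampin 38 mm: ≥ 27 mm — Susceptible
Chloramphenicol 8 μg/mL: = 8 μg/mL → Intermediate
Clarithromycin 0.25 μg/mL: ≤ 1 μg/mL → susceptible
Tobramycin: 1 μg/mL is ≥ 1 μg/mL → R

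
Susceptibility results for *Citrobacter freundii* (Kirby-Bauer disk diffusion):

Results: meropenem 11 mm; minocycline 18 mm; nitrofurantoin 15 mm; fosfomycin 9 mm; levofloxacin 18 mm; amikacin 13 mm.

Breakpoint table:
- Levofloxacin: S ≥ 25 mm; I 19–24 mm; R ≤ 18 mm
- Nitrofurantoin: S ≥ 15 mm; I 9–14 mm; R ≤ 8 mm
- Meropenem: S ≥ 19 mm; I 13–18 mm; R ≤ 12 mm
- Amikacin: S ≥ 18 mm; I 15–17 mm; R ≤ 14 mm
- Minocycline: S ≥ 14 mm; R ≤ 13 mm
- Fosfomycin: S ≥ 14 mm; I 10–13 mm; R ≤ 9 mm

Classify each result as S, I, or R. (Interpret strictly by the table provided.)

Meropenem (11 mm) ≤ 12 mm → R
Minocycline (18 mm) ≥ 14 mm — S
Nitrofurantoin 15 mm: ≥ 15 mm — susceptible
Fosfomycin: 9 mm is ≤ 9 mm — resistant
Levofloxacin 18 mm: ≤ 18 mm ⇒ resistant
Amikacin (13 mm) ≤ 14 mm → R

R, S, S, R, R, R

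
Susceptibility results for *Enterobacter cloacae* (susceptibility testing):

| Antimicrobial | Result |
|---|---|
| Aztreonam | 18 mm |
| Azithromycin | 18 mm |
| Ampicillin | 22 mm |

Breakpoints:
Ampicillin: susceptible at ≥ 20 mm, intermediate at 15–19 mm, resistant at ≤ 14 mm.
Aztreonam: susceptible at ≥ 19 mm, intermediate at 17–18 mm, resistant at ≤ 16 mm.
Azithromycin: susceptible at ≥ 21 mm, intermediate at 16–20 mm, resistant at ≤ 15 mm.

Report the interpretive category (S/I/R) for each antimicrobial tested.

I, I, S

Aztreonam 18 mm: in 17–18 mm → intermediate
Azithromycin 18 mm: in 16–20 mm → intermediate
Ampicillin: 22 mm is ≥ 20 mm ⇒ susceptible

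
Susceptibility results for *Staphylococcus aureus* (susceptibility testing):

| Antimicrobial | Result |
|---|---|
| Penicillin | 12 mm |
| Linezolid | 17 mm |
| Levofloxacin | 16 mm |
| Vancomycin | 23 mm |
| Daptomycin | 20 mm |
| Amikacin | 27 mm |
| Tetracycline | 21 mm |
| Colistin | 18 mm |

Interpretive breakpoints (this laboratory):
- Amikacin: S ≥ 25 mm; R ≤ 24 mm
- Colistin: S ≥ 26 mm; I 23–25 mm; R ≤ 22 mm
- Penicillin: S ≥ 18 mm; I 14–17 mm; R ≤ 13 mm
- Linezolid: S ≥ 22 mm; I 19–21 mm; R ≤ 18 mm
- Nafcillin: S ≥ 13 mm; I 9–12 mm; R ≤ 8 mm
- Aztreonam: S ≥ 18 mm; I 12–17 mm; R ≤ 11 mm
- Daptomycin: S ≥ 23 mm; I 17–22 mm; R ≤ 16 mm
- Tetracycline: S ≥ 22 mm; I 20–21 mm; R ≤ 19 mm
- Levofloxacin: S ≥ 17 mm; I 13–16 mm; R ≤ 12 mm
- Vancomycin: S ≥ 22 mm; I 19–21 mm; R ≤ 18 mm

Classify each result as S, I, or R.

Penicillin: 12 mm is ≤ 13 mm ⇒ resistant
Linezolid: 17 mm is ≤ 18 mm — resistant
Levofloxacin 16 mm: in 13–16 mm — I
Vancomycin: 23 mm is ≥ 22 mm ⇒ S
Daptomycin: 20 mm is in 17–22 mm ⇒ Intermediate
Amikacin: 27 mm is ≥ 25 mm ⇒ Susceptible
Tetracycline 21 mm: in 20–21 mm → intermediate
Colistin: 18 mm is ≤ 22 mm — resistant

R, R, I, S, I, S, I, R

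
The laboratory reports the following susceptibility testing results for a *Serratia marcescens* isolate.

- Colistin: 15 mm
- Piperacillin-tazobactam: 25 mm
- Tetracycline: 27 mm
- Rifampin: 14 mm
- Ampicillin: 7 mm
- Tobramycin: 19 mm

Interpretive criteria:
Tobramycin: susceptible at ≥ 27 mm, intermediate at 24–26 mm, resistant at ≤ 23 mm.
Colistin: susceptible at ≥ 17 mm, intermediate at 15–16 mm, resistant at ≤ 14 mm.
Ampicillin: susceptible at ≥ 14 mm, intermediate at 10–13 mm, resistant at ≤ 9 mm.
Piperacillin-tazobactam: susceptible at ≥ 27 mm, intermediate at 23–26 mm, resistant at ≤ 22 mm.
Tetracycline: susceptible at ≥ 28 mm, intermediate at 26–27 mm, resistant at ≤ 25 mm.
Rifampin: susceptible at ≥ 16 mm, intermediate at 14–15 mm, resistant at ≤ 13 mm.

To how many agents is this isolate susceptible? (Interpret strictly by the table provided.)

0

Colistin (15 mm) in 15–16 mm — I
Piperacillin-tazobactam: 25 mm is in 23–26 mm ⇒ Intermediate
Tetracycline 27 mm: in 26–27 mm ⇒ intermediate
Rifampin: 14 mm is in 14–15 mm — I
Ampicillin 7 mm: ≤ 9 mm — R
Tobramycin: 19 mm is ≤ 23 mm ⇒ R
Susceptible: 0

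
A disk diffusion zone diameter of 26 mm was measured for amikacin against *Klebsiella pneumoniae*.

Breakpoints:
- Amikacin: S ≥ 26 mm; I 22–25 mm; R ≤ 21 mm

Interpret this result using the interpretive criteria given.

Amikacin: 26 mm is ≥ 26 mm → susceptible

S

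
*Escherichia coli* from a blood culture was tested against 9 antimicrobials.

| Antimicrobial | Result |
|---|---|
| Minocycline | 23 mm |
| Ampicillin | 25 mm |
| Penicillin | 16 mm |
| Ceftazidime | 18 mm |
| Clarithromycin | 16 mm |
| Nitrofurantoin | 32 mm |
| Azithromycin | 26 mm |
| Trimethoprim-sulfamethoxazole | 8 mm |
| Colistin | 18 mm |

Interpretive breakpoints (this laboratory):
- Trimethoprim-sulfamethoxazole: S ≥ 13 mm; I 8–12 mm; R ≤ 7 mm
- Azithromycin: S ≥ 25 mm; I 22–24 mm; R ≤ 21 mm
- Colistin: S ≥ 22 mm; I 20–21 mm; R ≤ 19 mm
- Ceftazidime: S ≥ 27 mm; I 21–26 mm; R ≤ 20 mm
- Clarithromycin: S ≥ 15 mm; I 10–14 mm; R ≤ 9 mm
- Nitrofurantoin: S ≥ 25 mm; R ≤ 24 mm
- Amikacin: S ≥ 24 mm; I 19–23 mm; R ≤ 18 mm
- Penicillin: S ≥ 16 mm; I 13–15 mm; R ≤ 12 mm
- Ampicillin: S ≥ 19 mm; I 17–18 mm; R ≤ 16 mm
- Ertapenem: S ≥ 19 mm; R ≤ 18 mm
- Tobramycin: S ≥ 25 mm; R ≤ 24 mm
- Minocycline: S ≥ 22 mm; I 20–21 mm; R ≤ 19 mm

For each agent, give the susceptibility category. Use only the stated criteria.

S, S, S, R, S, S, S, I, R

Minocycline 23 mm: ≥ 22 mm ⇒ susceptible
Ampicillin (25 mm) ≥ 19 mm ⇒ S
Penicillin 16 mm: ≥ 16 mm ⇒ S
Ceftazidime (18 mm) ≤ 20 mm → R
Clarithromycin 16 mm: ≥ 15 mm — S
Nitrofurantoin (32 mm) ≥ 25 mm → Susceptible
Azithromycin 26 mm: ≥ 25 mm — Susceptible
Trimethoprim-sulfamethoxazole (8 mm) in 8–12 mm → I
Colistin: 18 mm is ≤ 19 mm ⇒ R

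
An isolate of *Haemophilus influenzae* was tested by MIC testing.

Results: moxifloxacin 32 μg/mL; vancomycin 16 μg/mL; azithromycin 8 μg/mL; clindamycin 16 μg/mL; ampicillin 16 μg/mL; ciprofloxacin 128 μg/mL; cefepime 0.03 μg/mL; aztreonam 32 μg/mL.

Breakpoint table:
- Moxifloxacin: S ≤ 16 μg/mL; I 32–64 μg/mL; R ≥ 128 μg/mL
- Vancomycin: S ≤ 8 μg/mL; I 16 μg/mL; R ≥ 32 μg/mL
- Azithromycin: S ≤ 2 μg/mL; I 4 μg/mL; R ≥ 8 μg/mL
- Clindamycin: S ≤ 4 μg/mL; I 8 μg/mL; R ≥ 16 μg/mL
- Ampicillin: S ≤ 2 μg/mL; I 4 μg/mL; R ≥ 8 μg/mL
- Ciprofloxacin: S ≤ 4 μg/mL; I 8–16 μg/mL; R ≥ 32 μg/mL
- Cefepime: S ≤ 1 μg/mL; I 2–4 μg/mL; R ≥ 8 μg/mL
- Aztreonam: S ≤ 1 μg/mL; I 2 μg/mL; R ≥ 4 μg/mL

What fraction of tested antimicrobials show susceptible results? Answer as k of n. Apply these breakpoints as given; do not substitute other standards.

1 of 8

Moxifloxacin 32 μg/mL: in 32–64 μg/mL — I
Vancomycin (16 μg/mL) = 16 μg/mL → intermediate
Azithromycin: 8 μg/mL is ≥ 8 μg/mL — resistant
Clindamycin: 16 μg/mL is ≥ 16 μg/mL — R
Ampicillin (16 μg/mL) ≥ 8 μg/mL — resistant
Ciprofloxacin 128 μg/mL: ≥ 32 μg/mL — Resistant
Cefepime 0.03 μg/mL: ≤ 1 μg/mL — Susceptible
Aztreonam (32 μg/mL) ≥ 4 μg/mL — R
Susceptible: 1/8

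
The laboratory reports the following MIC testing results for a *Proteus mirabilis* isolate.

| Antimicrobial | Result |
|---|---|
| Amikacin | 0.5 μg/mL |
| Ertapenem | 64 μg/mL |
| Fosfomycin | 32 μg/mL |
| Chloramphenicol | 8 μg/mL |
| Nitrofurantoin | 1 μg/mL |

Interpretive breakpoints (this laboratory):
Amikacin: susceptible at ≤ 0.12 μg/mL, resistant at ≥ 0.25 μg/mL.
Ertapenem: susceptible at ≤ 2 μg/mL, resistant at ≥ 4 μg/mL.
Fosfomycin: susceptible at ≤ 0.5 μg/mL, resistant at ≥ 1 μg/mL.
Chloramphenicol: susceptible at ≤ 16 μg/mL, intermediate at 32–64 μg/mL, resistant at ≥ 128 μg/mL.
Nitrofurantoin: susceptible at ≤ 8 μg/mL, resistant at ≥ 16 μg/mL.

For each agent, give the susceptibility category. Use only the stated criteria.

Amikacin (0.5 μg/mL) ≥ 0.25 μg/mL ⇒ resistant
Ertapenem: 64 μg/mL is ≥ 4 μg/mL — R
Fosfomycin: 32 μg/mL is ≥ 1 μg/mL — resistant
Chloramphenicol (8 μg/mL) ≤ 16 μg/mL → Susceptible
Nitrofurantoin (1 μg/mL) ≤ 8 μg/mL ⇒ Susceptible

R, R, R, S, S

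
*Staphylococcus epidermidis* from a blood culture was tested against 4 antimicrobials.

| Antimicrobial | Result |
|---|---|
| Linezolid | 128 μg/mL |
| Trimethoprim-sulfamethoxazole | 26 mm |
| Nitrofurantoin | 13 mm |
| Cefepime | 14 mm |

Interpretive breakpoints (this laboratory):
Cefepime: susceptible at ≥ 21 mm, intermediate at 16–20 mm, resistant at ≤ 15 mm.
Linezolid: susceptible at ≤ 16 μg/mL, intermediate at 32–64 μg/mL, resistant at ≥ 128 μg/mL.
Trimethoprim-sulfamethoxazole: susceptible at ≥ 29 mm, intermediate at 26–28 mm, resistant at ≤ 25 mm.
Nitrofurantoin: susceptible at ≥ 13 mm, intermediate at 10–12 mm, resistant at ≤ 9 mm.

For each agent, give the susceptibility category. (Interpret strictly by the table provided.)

Linezolid 128 μg/mL: ≥ 128 μg/mL — resistant
Trimethoprim-sulfamethoxazole: 26 mm is in 26–28 mm — intermediate
Nitrofurantoin (13 mm) ≥ 13 mm → S
Cefepime: 14 mm is ≤ 15 mm — resistant

R, I, S, R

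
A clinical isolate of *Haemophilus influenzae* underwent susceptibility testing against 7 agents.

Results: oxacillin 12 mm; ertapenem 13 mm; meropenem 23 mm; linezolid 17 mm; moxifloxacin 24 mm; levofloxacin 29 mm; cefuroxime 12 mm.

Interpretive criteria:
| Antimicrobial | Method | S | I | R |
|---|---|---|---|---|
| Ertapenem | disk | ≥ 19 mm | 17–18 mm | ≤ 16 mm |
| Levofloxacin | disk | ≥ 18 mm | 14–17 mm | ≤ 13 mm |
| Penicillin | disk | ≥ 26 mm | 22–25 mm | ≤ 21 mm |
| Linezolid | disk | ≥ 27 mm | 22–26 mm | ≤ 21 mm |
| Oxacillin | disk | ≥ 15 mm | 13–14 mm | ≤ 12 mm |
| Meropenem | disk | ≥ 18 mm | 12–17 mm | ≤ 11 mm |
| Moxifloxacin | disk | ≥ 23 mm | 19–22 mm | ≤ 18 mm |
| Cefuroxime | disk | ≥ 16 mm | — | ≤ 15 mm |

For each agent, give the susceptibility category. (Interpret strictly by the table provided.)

R, R, S, R, S, S, R

Oxacillin 12 mm: ≤ 12 mm → resistant
Ertapenem: 13 mm is ≤ 16 mm — R
Meropenem (23 mm) ≥ 18 mm — susceptible
Linezolid 17 mm: ≤ 21 mm ⇒ Resistant
Moxifloxacin 24 mm: ≥ 23 mm → Susceptible
Levofloxacin (29 mm) ≥ 18 mm → Susceptible
Cefuroxime 12 mm: ≤ 15 mm — resistant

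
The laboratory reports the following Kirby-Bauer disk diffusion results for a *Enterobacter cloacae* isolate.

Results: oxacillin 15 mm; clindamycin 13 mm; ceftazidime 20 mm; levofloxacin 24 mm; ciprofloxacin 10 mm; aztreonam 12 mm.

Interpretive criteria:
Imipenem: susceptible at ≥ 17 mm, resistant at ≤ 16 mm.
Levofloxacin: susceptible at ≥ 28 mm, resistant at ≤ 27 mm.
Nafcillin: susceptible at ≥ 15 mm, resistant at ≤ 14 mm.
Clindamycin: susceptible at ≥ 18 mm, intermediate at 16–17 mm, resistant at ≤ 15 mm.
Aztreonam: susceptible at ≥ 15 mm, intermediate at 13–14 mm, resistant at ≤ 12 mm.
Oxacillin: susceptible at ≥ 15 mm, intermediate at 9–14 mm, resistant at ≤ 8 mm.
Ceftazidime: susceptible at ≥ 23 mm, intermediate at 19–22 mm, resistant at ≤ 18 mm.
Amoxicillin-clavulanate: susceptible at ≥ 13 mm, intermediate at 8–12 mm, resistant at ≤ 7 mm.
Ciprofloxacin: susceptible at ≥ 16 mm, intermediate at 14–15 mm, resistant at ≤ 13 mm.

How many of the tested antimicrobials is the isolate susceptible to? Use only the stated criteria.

1

Oxacillin: 15 mm is ≥ 15 mm — Susceptible
Clindamycin (13 mm) ≤ 15 mm — Resistant
Ceftazidime (20 mm) in 19–22 mm → I
Levofloxacin 24 mm: ≤ 27 mm — resistant
Ciprofloxacin: 10 mm is ≤ 13 mm ⇒ Resistant
Aztreonam: 12 mm is ≤ 12 mm — resistant
Susceptible: 1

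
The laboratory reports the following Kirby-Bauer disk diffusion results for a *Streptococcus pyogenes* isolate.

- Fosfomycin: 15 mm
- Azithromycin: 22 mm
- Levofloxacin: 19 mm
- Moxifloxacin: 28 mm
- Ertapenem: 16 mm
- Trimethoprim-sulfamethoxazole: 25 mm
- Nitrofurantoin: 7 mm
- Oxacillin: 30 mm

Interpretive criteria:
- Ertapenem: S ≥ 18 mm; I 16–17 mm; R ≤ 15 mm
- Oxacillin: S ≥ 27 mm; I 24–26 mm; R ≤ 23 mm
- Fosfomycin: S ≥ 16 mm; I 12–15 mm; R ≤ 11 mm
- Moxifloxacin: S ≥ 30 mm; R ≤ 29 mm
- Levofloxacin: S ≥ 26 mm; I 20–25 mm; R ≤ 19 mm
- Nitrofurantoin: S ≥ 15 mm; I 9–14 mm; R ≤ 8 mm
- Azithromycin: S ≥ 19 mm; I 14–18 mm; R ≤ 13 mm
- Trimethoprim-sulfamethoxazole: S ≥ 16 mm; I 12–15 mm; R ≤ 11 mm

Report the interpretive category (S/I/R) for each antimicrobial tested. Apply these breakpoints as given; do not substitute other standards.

Fosfomycin: 15 mm is in 12–15 mm ⇒ Intermediate
Azithromycin: 22 mm is ≥ 19 mm — Susceptible
Levofloxacin 19 mm: ≤ 19 mm → R
Moxifloxacin (28 mm) ≤ 29 mm ⇒ resistant
Ertapenem: 16 mm is in 16–17 mm → Intermediate
Trimethoprim-sulfamethoxazole 25 mm: ≥ 16 mm ⇒ S
Nitrofurantoin: 7 mm is ≤ 8 mm — Resistant
Oxacillin: 30 mm is ≥ 27 mm — S

I, S, R, R, I, S, R, S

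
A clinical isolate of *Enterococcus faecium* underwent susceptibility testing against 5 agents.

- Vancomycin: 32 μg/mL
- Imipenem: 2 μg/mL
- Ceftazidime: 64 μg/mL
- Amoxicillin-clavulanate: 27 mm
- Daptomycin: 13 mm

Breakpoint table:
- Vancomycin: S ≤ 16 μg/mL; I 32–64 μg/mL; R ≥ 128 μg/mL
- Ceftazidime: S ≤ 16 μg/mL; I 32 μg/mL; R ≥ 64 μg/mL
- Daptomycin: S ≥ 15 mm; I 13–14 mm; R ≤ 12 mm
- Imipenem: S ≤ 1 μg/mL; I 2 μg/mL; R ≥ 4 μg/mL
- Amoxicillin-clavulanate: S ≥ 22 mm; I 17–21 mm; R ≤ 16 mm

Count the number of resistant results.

Vancomycin (32 μg/mL) in 32–64 μg/mL ⇒ Intermediate
Imipenem (2 μg/mL) = 2 μg/mL — intermediate
Ceftazidime 64 μg/mL: ≥ 64 μg/mL → R
Amoxicillin-clavulanate 27 mm: ≥ 22 mm → susceptible
Daptomycin (13 mm) in 13–14 mm → Intermediate
Resistant: 1

1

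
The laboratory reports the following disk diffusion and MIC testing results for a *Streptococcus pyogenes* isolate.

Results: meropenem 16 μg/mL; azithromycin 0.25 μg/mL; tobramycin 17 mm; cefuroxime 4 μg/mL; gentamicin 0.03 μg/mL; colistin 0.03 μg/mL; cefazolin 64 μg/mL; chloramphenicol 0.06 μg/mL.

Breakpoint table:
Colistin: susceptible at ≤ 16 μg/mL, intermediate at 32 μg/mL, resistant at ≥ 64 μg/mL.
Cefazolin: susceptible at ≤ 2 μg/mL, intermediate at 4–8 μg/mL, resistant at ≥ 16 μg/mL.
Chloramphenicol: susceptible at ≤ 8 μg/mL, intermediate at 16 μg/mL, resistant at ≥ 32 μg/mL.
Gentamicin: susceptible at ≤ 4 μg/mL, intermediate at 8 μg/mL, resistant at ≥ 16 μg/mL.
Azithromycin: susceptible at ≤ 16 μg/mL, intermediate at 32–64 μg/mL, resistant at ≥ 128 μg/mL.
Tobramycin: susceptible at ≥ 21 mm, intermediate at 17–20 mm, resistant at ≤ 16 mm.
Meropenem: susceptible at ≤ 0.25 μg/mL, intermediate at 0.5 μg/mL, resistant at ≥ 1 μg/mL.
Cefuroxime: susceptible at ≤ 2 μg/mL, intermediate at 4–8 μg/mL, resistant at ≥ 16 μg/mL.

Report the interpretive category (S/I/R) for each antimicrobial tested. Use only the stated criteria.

Meropenem 16 μg/mL: ≥ 1 μg/mL → R
Azithromycin 0.25 μg/mL: ≤ 16 μg/mL ⇒ S
Tobramycin (17 mm) in 17–20 mm → intermediate
Cefuroxime 4 μg/mL: in 4–8 μg/mL ⇒ I
Gentamicin (0.03 μg/mL) ≤ 4 μg/mL — S
Colistin 0.03 μg/mL: ≤ 16 μg/mL ⇒ Susceptible
Cefazolin 64 μg/mL: ≥ 16 μg/mL — Resistant
Chloramphenicol (0.06 μg/mL) ≤ 8 μg/mL — susceptible

R, S, I, I, S, S, R, S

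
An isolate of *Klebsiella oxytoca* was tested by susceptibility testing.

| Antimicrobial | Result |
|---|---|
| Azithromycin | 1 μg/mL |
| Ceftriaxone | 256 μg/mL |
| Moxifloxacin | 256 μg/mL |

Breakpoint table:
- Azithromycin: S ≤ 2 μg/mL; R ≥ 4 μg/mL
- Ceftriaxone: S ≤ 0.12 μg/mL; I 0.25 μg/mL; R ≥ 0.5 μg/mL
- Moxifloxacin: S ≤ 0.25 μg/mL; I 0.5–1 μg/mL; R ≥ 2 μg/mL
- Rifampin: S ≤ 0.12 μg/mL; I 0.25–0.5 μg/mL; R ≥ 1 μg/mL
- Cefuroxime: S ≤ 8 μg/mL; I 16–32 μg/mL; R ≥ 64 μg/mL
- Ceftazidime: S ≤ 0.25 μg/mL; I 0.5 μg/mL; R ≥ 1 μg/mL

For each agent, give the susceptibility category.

S, R, R

Azithromycin 1 μg/mL: ≤ 2 μg/mL → susceptible
Ceftriaxone: 256 μg/mL is ≥ 0.5 μg/mL ⇒ Resistant
Moxifloxacin (256 μg/mL) ≥ 2 μg/mL ⇒ R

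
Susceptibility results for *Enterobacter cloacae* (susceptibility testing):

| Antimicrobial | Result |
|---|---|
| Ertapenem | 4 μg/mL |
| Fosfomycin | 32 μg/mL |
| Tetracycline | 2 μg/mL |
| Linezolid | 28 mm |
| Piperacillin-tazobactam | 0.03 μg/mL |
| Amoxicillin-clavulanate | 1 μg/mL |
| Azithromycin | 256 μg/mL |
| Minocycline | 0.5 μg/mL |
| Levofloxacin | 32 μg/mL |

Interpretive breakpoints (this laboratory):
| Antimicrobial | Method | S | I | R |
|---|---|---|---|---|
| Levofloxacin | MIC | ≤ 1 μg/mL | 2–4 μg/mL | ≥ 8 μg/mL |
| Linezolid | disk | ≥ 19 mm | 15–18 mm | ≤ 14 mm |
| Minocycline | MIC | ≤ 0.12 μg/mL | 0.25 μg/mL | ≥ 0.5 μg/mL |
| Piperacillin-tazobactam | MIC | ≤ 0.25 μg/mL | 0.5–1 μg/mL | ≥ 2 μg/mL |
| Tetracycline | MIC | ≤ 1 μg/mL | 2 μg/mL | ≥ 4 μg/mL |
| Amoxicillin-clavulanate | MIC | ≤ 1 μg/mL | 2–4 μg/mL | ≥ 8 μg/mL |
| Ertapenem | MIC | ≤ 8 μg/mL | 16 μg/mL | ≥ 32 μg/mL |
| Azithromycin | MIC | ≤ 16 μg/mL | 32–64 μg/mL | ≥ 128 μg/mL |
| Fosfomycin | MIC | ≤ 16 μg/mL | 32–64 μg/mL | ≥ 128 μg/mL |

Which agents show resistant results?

Ertapenem: 4 μg/mL is ≤ 8 μg/mL ⇒ Susceptible
Fosfomycin: 32 μg/mL is in 32–64 μg/mL — I
Tetracycline: 2 μg/mL is = 2 μg/mL ⇒ intermediate
Linezolid 28 mm: ≥ 19 mm → susceptible
Piperacillin-tazobactam 0.03 μg/mL: ≤ 0.25 μg/mL — S
Amoxicillin-clavulanate (1 μg/mL) ≤ 1 μg/mL ⇒ Susceptible
Azithromycin (256 μg/mL) ≥ 128 μg/mL ⇒ resistant
Minocycline: 0.5 μg/mL is ≥ 0.5 μg/mL — R
Levofloxacin: 32 μg/mL is ≥ 8 μg/mL ⇒ Resistant

azithromycin, minocycline, levofloxacin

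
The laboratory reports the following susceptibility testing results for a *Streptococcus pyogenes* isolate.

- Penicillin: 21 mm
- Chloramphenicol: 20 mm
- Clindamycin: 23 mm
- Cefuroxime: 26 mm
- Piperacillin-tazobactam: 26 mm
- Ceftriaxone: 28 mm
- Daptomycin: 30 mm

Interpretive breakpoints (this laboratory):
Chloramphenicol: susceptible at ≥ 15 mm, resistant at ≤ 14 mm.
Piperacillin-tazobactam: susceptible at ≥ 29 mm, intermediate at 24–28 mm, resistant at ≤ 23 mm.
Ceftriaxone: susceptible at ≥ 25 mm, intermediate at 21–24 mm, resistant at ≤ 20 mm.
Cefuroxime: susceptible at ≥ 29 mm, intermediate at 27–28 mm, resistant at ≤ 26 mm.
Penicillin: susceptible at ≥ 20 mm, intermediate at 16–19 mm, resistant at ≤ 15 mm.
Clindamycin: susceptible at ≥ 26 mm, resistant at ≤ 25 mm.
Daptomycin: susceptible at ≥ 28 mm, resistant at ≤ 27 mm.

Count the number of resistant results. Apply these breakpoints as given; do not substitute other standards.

2

Penicillin (21 mm) ≥ 20 mm → Susceptible
Chloramphenicol 20 mm: ≥ 15 mm — susceptible
Clindamycin 23 mm: ≤ 25 mm ⇒ resistant
Cefuroxime (26 mm) ≤ 26 mm — resistant
Piperacillin-tazobactam (26 mm) in 24–28 mm → intermediate
Ceftriaxone (28 mm) ≥ 25 mm — Susceptible
Daptomycin: 30 mm is ≥ 28 mm — susceptible
Resistant: 2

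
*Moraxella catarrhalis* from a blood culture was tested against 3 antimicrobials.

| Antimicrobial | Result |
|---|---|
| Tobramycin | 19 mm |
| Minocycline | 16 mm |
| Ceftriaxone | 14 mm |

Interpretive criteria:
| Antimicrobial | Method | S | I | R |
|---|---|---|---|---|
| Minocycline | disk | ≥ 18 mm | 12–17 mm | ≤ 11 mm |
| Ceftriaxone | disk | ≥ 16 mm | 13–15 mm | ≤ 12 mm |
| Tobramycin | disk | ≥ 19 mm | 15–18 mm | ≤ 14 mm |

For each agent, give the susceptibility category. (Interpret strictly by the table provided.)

Tobramycin (19 mm) ≥ 19 mm → Susceptible
Minocycline: 16 mm is in 12–17 mm — Intermediate
Ceftriaxone (14 mm) in 13–15 mm — I

S, I, I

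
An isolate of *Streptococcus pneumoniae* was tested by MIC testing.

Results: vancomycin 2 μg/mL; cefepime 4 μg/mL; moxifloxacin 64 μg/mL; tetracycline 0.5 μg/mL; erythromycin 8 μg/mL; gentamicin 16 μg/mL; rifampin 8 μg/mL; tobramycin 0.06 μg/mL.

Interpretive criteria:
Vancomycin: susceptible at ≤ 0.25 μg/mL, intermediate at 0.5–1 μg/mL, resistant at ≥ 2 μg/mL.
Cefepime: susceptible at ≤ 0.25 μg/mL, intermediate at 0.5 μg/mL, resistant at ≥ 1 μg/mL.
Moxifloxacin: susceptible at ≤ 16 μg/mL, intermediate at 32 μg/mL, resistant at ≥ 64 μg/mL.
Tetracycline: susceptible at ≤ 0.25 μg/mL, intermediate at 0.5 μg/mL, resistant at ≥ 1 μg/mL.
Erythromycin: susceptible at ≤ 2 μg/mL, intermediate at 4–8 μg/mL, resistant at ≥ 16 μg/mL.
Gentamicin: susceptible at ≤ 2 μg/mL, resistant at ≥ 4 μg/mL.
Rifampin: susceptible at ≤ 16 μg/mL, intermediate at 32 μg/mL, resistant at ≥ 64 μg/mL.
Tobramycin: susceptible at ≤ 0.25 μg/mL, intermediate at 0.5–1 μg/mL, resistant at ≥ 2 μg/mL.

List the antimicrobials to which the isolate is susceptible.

Vancomycin 2 μg/mL: ≥ 2 μg/mL → Resistant
Cefepime: 4 μg/mL is ≥ 1 μg/mL → R
Moxifloxacin (64 μg/mL) ≥ 64 μg/mL → Resistant
Tetracycline 0.5 μg/mL: = 0.5 μg/mL ⇒ intermediate
Erythromycin: 8 μg/mL is in 4–8 μg/mL → Intermediate
Gentamicin (16 μg/mL) ≥ 4 μg/mL ⇒ resistant
Rifampin: 8 μg/mL is ≤ 16 μg/mL — susceptible
Tobramycin: 0.06 μg/mL is ≤ 0.25 μg/mL — susceptible

rifampin, tobramycin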